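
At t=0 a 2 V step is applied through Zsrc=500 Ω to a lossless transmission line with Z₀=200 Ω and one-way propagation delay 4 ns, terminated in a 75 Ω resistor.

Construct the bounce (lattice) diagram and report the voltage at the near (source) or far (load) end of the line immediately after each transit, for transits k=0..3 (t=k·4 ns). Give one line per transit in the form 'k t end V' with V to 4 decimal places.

Γ_L=-0.454545, Γ_S=0.428571; launch V₁=2·200/700=0.571429
k=0 src: V=0.5714
k=1 load: inc=0.571429, refl=0.571429·-0.454545=-0.2597; V=0.000000+0.571429+-0.259740=0.3117
k=2 src: inc=-0.259740, refl=-0.259740·0.428571=-0.1113; V=0.571429+-0.259740+-0.111317=0.2004
k=3 load: inc=-0.111317, refl=-0.111317·-0.454545=0.0506; V=0.311688+-0.111317+0.050599=0.2510

0 0 source 0.5714
1 4 load 0.3117
2 8 source 0.2004
3 12 load 0.2510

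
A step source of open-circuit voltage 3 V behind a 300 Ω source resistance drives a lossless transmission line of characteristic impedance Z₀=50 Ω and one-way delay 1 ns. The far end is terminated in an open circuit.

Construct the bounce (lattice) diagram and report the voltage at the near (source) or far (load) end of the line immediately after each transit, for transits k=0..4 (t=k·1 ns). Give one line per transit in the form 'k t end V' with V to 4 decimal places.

Γ_L=1.000000, Γ_S=0.714286; launch V₁=3·50/350=0.428571
k=0 src: V=0.4286
k=1 load: inc=0.428571, refl=0.428571·1.000000=0.4286; V=0.000000+0.428571+0.428571=0.8571
k=2 src: inc=0.428571, refl=0.428571·0.714286=0.3061; V=0.428571+0.428571+0.306122=1.1633
k=3 load: inc=0.306122, refl=0.306122·1.000000=0.3061; V=0.857143+0.306122+0.306122=1.4694
k=4 src: inc=0.306122, refl=0.306122·0.714286=0.2187; V=1.163265+0.306122+0.218659=1.6880

0 0 source 0.4286
1 1 load 0.8571
2 2 source 1.1633
3 3 load 1.4694
4 4 source 1.6880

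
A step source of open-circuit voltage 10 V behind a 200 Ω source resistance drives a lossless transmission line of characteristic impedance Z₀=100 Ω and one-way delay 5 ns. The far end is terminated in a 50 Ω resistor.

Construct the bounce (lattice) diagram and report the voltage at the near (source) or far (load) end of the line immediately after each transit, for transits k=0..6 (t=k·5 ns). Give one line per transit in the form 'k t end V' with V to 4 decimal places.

0 0 source 3.3333
1 5 load 2.2222
2 10 source 1.8519
3 15 load 1.9753
4 20 source 2.0165
5 25 load 2.0027
6 30 source 1.9982

Γ_L=-0.333333, Γ_S=0.333333; launch V₁=10·100/300=3.333333
k=0 src: V=3.3333
k=1 load: inc=3.333333, refl=3.333333·-0.333333=-1.1111; V=0.000000+3.333333+-1.111111=2.2222
k=2 src: inc=-1.111111, refl=-1.111111·0.333333=-0.3704; V=3.333333+-1.111111+-0.370370=1.8519
k=3 load: inc=-0.370370, refl=-0.370370·-0.333333=0.1235; V=2.222222+-0.370370+0.123457=1.9753
k=4 src: inc=0.123457, refl=0.123457·0.333333=0.0412; V=1.851852+0.123457+0.041152=2.0165
k=5 load: inc=0.041152, refl=0.041152·-0.333333=-0.0137; V=1.975309+0.041152+-0.013717=2.0027
k=6 src: inc=-0.013717, refl=-0.013717·0.333333=-0.0046; V=2.016461+-0.013717+-0.004572=1.9982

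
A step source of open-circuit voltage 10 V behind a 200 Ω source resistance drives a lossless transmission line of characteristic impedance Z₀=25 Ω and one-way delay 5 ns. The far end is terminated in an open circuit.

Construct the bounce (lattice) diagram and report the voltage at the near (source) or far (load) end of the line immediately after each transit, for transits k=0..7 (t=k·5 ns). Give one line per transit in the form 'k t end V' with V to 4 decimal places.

Γ_L=1.000000, Γ_S=0.777778; launch V₁=10·25/225=1.111111
k=0 src: V=1.1111
k=1 load: inc=1.111111, refl=1.111111·1.000000=1.1111; V=0.000000+1.111111+1.111111=2.2222
k=2 src: inc=1.111111, refl=1.111111·0.777778=0.8642; V=1.111111+1.111111+0.864198=3.0864
k=3 load: inc=0.864198, refl=0.864198·1.000000=0.8642; V=2.222222+0.864198+0.864198=3.9506
k=4 src: inc=0.864198, refl=0.864198·0.777778=0.6722; V=3.086420+0.864198+0.672154=4.6228
k=5 load: inc=0.672154, refl=0.672154·1.000000=0.6722; V=3.950617+0.672154+0.672154=5.2949
k=6 src: inc=0.672154, refl=0.672154·0.777778=0.5228; V=4.622771+0.672154+0.522786=5.8177
k=7 load: inc=0.522786, refl=0.522786·1.000000=0.5228; V=5.294925+0.522786+0.522786=6.3405

0 0 source 1.1111
1 5 load 2.2222
2 10 source 3.0864
3 15 load 3.9506
4 20 source 4.6228
5 25 load 5.2949
6 30 source 5.8177
7 35 load 6.3405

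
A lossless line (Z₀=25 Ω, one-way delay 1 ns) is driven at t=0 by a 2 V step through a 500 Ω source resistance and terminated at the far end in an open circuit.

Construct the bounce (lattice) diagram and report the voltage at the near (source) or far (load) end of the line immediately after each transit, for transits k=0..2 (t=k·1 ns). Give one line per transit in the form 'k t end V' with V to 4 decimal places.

Γ_L=1.000000, Γ_S=0.904762; launch V₁=2·25/525=0.095238
k=0 src: V=0.0952
k=1 load: inc=0.095238, refl=0.095238·1.000000=0.0952; V=0.000000+0.095238+0.095238=0.1905
k=2 src: inc=0.095238, refl=0.095238·0.904762=0.0862; V=0.095238+0.095238+0.086168=0.2766

0 0 source 0.0952
1 1 load 0.1905
2 2 source 0.2766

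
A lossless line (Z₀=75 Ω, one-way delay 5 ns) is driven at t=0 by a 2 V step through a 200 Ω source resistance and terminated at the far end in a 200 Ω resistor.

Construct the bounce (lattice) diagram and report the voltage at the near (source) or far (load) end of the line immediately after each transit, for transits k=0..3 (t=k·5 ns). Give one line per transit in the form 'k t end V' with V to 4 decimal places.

Γ_L=0.454545, Γ_S=0.454545; launch V₁=2·75/275=0.545455
k=0 src: V=0.5455
k=1 load: inc=0.545455, refl=0.545455·0.454545=0.2479; V=0.000000+0.545455+0.247934=0.7934
k=2 src: inc=0.247934, refl=0.247934·0.454545=0.1127; V=0.545455+0.247934+0.112697=0.9061
k=3 load: inc=0.112697, refl=0.112697·0.454545=0.0512; V=0.793388+0.112697+0.051226=0.9573

0 0 source 0.5455
1 5 load 0.7934
2 10 source 0.9061
3 15 load 0.9573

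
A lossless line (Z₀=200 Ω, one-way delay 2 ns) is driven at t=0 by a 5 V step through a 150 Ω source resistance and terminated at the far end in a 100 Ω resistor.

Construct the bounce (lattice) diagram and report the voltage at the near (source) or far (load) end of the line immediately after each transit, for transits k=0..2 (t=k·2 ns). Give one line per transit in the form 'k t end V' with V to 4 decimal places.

0 0 source 2.8571
1 2 load 1.9048
2 4 source 2.0408

Γ_L=-0.333333, Γ_S=-0.142857; launch V₁=5·200/350=2.857143
k=0 src: V=2.8571
k=1 load: inc=2.857143, refl=2.857143·-0.333333=-0.9524; V=0.000000+2.857143+-0.952381=1.9048
k=2 src: inc=-0.952381, refl=-0.952381·-0.142857=0.1361; V=2.857143+-0.952381+0.136054=2.0408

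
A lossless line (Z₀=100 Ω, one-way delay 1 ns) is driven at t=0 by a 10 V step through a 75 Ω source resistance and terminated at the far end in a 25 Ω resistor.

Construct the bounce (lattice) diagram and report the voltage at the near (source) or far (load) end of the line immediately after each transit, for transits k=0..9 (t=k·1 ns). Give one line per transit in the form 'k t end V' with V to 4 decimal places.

Γ_L=-0.600000, Γ_S=-0.142857; launch V₁=10·100/175=5.714286
k=0 src: V=5.7143
k=1 load: inc=5.714286, refl=5.714286·-0.600000=-3.4286; V=0.000000+5.714286+-3.428571=2.2857
k=2 src: inc=-3.428571, refl=-3.428571·-0.142857=0.4898; V=5.714286+-3.428571+0.489796=2.7755
k=3 load: inc=0.489796, refl=0.489796·-0.600000=-0.2939; V=2.285714+0.489796+-0.293878=2.4816
k=4 src: inc=-0.293878, refl=-0.293878·-0.142857=0.0420; V=2.775510+-0.293878+0.041983=2.5236
k=5 load: inc=0.041983, refl=0.041983·-0.600000=-0.0252; V=2.481633+0.041983+-0.025190=2.4984
k=6 src: inc=-0.025190, refl=-0.025190·-0.142857=0.0036; V=2.523615+-0.025190+0.003599=2.5020
k=7 load: inc=0.003599, refl=0.003599·-0.600000=-0.0022; V=2.498426+0.003599+-0.002159=2.4999
k=8 src: inc=-0.002159, refl=-0.002159·-0.142857=0.0003; V=2.502024+-0.002159+0.000308=2.5002
k=9 load: inc=0.000308, refl=0.000308·-0.600000=-0.0002; V=2.499865+0.000308+-0.000185=2.5000

0 0 source 5.7143
1 1 load 2.2857
2 2 source 2.7755
3 3 load 2.4816
4 4 source 2.5236
5 5 load 2.4984
6 6 source 2.5020
7 7 load 2.4999
8 8 source 2.5002
9 9 load 2.5000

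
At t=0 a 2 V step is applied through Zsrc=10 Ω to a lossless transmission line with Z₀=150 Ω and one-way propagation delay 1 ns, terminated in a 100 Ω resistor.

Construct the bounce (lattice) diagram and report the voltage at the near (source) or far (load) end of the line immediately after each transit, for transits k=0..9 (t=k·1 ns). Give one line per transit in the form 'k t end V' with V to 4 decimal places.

Γ_L=-0.200000, Γ_S=-0.875000; launch V₁=2·150/160=1.875000
k=0 src: V=1.8750
k=1 load: inc=1.875000, refl=1.875000·-0.200000=-0.3750; V=0.000000+1.875000+-0.375000=1.5000
k=2 src: inc=-0.375000, refl=-0.375000·-0.875000=0.3281; V=1.875000+-0.375000+0.328125=1.8281
k=3 load: inc=0.328125, refl=0.328125·-0.200000=-0.0656; V=1.500000+0.328125+-0.065625=1.7625
k=4 src: inc=-0.065625, refl=-0.065625·-0.875000=0.0574; V=1.828125+-0.065625+0.057422=1.8199
k=5 load: inc=0.057422, refl=0.057422·-0.200000=-0.0115; V=1.762500+0.057422+-0.011484=1.8084
k=6 src: inc=-0.011484, refl=-0.011484·-0.875000=0.0100; V=1.819922+-0.011484+0.010049=1.8185
k=7 load: inc=0.010049, refl=0.010049·-0.200000=-0.0020; V=1.808437+0.010049+-0.002010=1.8165
k=8 src: inc=-0.002010, refl=-0.002010·-0.875000=0.0018; V=1.818486+-0.002010+0.001759=1.8182
k=9 load: inc=0.001759, refl=0.001759·-0.200000=-0.0004; V=1.816477+0.001759+-0.000352=1.8179

0 0 source 1.8750
1 1 load 1.5000
2 2 source 1.8281
3 3 load 1.7625
4 4 source 1.8199
5 5 load 1.8084
6 6 source 1.8185
7 7 load 1.8165
8 8 source 1.8182
9 9 load 1.8179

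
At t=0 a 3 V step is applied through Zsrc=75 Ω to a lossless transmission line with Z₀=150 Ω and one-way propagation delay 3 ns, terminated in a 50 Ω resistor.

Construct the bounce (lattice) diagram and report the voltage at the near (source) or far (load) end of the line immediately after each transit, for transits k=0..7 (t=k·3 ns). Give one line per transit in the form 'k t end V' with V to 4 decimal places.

0 0 source 2.0000
1 3 load 1.0000
2 6 source 1.3333
3 9 load 1.1667
4 12 source 1.2222
5 15 load 1.1944
6 18 source 1.2037
7 21 load 1.1991

Γ_L=-0.500000, Γ_S=-0.333333; launch V₁=3·150/225=2.000000
k=0 src: V=2.0000
k=1 load: inc=2.000000, refl=2.000000·-0.500000=-1.0000; V=0.000000+2.000000+-1.000000=1.0000
k=2 src: inc=-1.000000, refl=-1.000000·-0.333333=0.3333; V=2.000000+-1.000000+0.333333=1.3333
k=3 load: inc=0.333333, refl=0.333333·-0.500000=-0.1667; V=1.000000+0.333333+-0.166667=1.1667
k=4 src: inc=-0.166667, refl=-0.166667·-0.333333=0.0556; V=1.333333+-0.166667+0.055556=1.2222
k=5 load: inc=0.055556, refl=0.055556·-0.500000=-0.0278; V=1.166667+0.055556+-0.027778=1.1944
k=6 src: inc=-0.027778, refl=-0.027778·-0.333333=0.0093; V=1.222222+-0.027778+0.009259=1.2037
k=7 load: inc=0.009259, refl=0.009259·-0.500000=-0.0046; V=1.194444+0.009259+-0.004630=1.1991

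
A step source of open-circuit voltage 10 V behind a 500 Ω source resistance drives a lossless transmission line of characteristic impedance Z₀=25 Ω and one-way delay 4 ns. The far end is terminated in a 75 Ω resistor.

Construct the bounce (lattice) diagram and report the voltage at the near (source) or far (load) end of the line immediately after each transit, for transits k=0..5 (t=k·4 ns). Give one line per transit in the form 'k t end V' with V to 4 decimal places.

Γ_L=0.500000, Γ_S=0.904762; launch V₁=10·25/525=0.476190
k=0 src: V=0.4762
k=1 load: inc=0.476190, refl=0.476190·0.500000=0.2381; V=0.000000+0.476190+0.238095=0.7143
k=2 src: inc=0.238095, refl=0.238095·0.904762=0.2154; V=0.476190+0.238095+0.215420=0.9297
k=3 load: inc=0.215420, refl=0.215420·0.500000=0.1077; V=0.714286+0.215420+0.107710=1.0374
k=4 src: inc=0.107710, refl=0.107710·0.904762=0.0975; V=0.929705+0.107710+0.097452=1.1349
k=5 load: inc=0.097452, refl=0.097452·0.500000=0.0487; V=1.037415+0.097452+0.048726=1.1836

0 0 source 0.4762
1 4 load 0.7143
2 8 source 0.9297
3 12 load 1.0374
4 16 source 1.1349
5 20 load 1.1836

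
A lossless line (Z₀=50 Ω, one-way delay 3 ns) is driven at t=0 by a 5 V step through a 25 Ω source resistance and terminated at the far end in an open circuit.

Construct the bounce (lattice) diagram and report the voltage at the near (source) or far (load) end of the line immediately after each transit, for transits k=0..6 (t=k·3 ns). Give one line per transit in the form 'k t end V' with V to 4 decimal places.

Γ_L=1.000000, Γ_S=-0.333333; launch V₁=5·50/75=3.333333
k=0 src: V=3.3333
k=1 load: inc=3.333333, refl=3.333333·1.000000=3.3333; V=0.000000+3.333333+3.333333=6.6667
k=2 src: inc=3.333333, refl=3.333333·-0.333333=-1.1111; V=3.333333+3.333333+-1.111111=5.5556
k=3 load: inc=-1.111111, refl=-1.111111·1.000000=-1.1111; V=6.666667+-1.111111+-1.111111=4.4444
k=4 src: inc=-1.111111, refl=-1.111111·-0.333333=0.3704; V=5.555556+-1.111111+0.370370=4.8148
k=5 load: inc=0.370370, refl=0.370370·1.000000=0.3704; V=4.444444+0.370370+0.370370=5.1852
k=6 src: inc=0.370370, refl=0.370370·-0.333333=-0.1235; V=4.814815+0.370370+-0.123457=5.0617

0 0 source 3.3333
1 3 load 6.6667
2 6 source 5.5556
3 9 load 4.4444
4 12 source 4.8148
5 15 load 5.1852
6 18 source 5.0617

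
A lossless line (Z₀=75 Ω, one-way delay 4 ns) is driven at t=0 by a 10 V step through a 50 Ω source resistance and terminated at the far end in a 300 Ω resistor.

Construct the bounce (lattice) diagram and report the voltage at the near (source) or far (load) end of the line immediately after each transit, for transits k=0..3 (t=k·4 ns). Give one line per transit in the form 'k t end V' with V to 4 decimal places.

Γ_L=0.600000, Γ_S=-0.200000; launch V₁=10·75/125=6.000000
k=0 src: V=6.0000
k=1 load: inc=6.000000, refl=6.000000·0.600000=3.6000; V=0.000000+6.000000+3.600000=9.6000
k=2 src: inc=3.600000, refl=3.600000·-0.200000=-0.7200; V=6.000000+3.600000+-0.720000=8.8800
k=3 load: inc=-0.720000, refl=-0.720000·0.600000=-0.4320; V=9.600000+-0.720000+-0.432000=8.4480

0 0 source 6.0000
1 4 load 9.6000
2 8 source 8.8800
3 12 load 8.4480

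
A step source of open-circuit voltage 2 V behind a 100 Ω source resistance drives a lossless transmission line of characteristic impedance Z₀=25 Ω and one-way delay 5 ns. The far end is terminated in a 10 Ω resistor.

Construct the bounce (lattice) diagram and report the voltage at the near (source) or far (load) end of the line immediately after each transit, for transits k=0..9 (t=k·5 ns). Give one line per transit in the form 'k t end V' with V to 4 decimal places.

0 0 source 0.4000
1 5 load 0.2286
2 10 source 0.1257
3 15 load 0.1698
4 20 source 0.1962
5 25 load 0.1849
6 30 source 0.1781
7 35 load 0.1810
8 40 source 0.1828
9 45 load 0.1820

Γ_L=-0.428571, Γ_S=0.600000; launch V₁=2·25/125=0.400000
k=0 src: V=0.4000
k=1 load: inc=0.400000, refl=0.400000·-0.428571=-0.1714; V=0.000000+0.400000+-0.171429=0.2286
k=2 src: inc=-0.171429, refl=-0.171429·0.600000=-0.1029; V=0.400000+-0.171429+-0.102857=0.1257
k=3 load: inc=-0.102857, refl=-0.102857·-0.428571=0.0441; V=0.228571+-0.102857+0.044082=0.1698
k=4 src: inc=0.044082, refl=0.044082·0.600000=0.0264; V=0.125714+0.044082+0.026449=0.1962
k=5 load: inc=0.026449, refl=0.026449·-0.428571=-0.0113; V=0.169796+0.026449+-0.011335=0.1849
k=6 src: inc=-0.011335, refl=-0.011335·0.600000=-0.0068; V=0.196245+-0.011335+-0.006801=0.1781
k=7 load: inc=-0.006801, refl=-0.006801·-0.428571=0.0029; V=0.184910+-0.006801+0.002915=0.1810
k=8 src: inc=0.002915, refl=0.002915·0.600000=0.0017; V=0.178108+0.002915+0.001749=0.1828
k=9 load: inc=0.001749, refl=0.001749·-0.428571=-0.0007; V=0.181023+0.001749+-0.000750=0.1820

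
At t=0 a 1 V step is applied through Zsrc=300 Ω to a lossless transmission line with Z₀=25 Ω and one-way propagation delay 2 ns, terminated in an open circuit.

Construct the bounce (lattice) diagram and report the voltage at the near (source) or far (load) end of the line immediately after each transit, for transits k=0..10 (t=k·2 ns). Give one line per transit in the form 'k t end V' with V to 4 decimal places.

0 0 source 0.0769
1 2 load 0.1538
2 4 source 0.2189
3 6 load 0.2840
4 8 source 0.3391
5 10 load 0.3942
6 12 source 0.4408
7 14 load 0.4874
8 16 source 0.5268
9 18 load 0.5662
10 20 source 0.5996

Γ_L=1.000000, Γ_S=0.846154; launch V₁=1·25/325=0.076923
k=0 src: V=0.0769
k=1 load: inc=0.076923, refl=0.076923·1.000000=0.0769; V=0.000000+0.076923+0.076923=0.1538
k=2 src: inc=0.076923, refl=0.076923·0.846154=0.0651; V=0.076923+0.076923+0.065089=0.2189
k=3 load: inc=0.065089, refl=0.065089·1.000000=0.0651; V=0.153846+0.065089+0.065089=0.2840
k=4 src: inc=0.065089, refl=0.065089·0.846154=0.0551; V=0.218935+0.065089+0.055075=0.3391
k=5 load: inc=0.055075, refl=0.055075·1.000000=0.0551; V=0.284024+0.055075+0.055075=0.3942
k=6 src: inc=0.055075, refl=0.055075·0.846154=0.0466; V=0.339099+0.055075+0.046602=0.4408
k=7 load: inc=0.046602, refl=0.046602·1.000000=0.0466; V=0.394174+0.046602+0.046602=0.4874
k=8 src: inc=0.046602, refl=0.046602·0.846154=0.0394; V=0.440776+0.046602+0.039432=0.5268
k=9 load: inc=0.039432, refl=0.039432·1.000000=0.0394; V=0.487378+0.039432+0.039432=0.5662
k=10 src: inc=0.039432, refl=0.039432·0.846154=0.0334; V=0.526810+0.039432+0.033366=0.5996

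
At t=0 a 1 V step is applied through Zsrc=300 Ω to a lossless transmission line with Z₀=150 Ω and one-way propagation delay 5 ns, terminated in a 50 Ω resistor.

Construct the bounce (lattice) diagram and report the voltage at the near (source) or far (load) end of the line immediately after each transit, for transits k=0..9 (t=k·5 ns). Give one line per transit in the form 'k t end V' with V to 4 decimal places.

Γ_L=-0.500000, Γ_S=0.333333; launch V₁=1·150/450=0.333333
k=0 src: V=0.3333
k=1 load: inc=0.333333, refl=0.333333·-0.500000=-0.1667; V=0.000000+0.333333+-0.166667=0.1667
k=2 src: inc=-0.166667, refl=-0.166667·0.333333=-0.0556; V=0.333333+-0.166667+-0.055556=0.1111
k=3 load: inc=-0.055556, refl=-0.055556·-0.500000=0.0278; V=0.166667+-0.055556+0.027778=0.1389
k=4 src: inc=0.027778, refl=0.027778·0.333333=0.0093; V=0.111111+0.027778+0.009259=0.1481
k=5 load: inc=0.009259, refl=0.009259·-0.500000=-0.0046; V=0.138889+0.009259+-0.004630=0.1435
k=6 src: inc=-0.004630, refl=-0.004630·0.333333=-0.0015; V=0.148148+-0.004630+-0.001543=0.1420
k=7 load: inc=-0.001543, refl=-0.001543·-0.500000=0.0008; V=0.143519+-0.001543+0.000772=0.1427
k=8 src: inc=0.000772, refl=0.000772·0.333333=0.0003; V=0.141975+0.000772+0.000257=0.1430
k=9 load: inc=0.000257, refl=0.000257·-0.500000=-0.0001; V=0.142747+0.000257+-0.000129=0.1429

0 0 source 0.3333
1 5 load 0.1667
2 10 source 0.1111
3 15 load 0.1389
4 20 source 0.1481
5 25 load 0.1435
6 30 source 0.1420
7 35 load 0.1427
8 40 source 0.1430
9 45 load 0.1429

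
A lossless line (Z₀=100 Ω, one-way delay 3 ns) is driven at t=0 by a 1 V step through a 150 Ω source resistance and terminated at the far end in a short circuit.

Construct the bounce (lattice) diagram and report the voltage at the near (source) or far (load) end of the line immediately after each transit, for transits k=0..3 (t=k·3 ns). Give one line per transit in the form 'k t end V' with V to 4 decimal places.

Γ_L=-1.000000, Γ_S=0.200000; launch V₁=1·100/250=0.400000
k=0 src: V=0.4000
k=1 load: inc=0.400000, refl=0.400000·-1.000000=-0.4000; V=0.000000+0.400000+-0.400000=0.0000
k=2 src: inc=-0.400000, refl=-0.400000·0.200000=-0.0800; V=0.400000+-0.400000+-0.080000=-0.0800
k=3 load: inc=-0.080000, refl=-0.080000·-1.000000=0.0800; V=0.000000+-0.080000+0.080000=0.0000

0 0 source 0.4000
1 3 load 0.0000
2 6 source -0.0800
3 9 load 0.0000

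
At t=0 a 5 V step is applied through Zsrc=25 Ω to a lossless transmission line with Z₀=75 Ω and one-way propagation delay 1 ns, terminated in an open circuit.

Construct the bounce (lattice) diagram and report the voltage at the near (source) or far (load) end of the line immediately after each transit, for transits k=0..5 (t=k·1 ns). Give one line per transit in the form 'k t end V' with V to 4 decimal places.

0 0 source 3.7500
1 1 load 7.5000
2 2 source 5.6250
3 3 load 3.7500
4 4 source 4.6875
5 5 load 5.6250

Γ_L=1.000000, Γ_S=-0.500000; launch V₁=5·75/100=3.750000
k=0 src: V=3.7500
k=1 load: inc=3.750000, refl=3.750000·1.000000=3.7500; V=0.000000+3.750000+3.750000=7.5000
k=2 src: inc=3.750000, refl=3.750000·-0.500000=-1.8750; V=3.750000+3.750000+-1.875000=5.6250
k=3 load: inc=-1.875000, refl=-1.875000·1.000000=-1.8750; V=7.500000+-1.875000+-1.875000=3.7500
k=4 src: inc=-1.875000, refl=-1.875000·-0.500000=0.9375; V=5.625000+-1.875000+0.937500=4.6875
k=5 load: inc=0.937500, refl=0.937500·1.000000=0.9375; V=3.750000+0.937500+0.937500=5.6250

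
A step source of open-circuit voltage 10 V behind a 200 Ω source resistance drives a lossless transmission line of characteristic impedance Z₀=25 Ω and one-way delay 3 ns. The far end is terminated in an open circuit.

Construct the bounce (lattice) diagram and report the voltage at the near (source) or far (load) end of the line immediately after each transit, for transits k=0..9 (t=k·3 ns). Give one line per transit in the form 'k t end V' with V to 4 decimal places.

Γ_L=1.000000, Γ_S=0.777778; launch V₁=10·25/225=1.111111
k=0 src: V=1.1111
k=1 load: inc=1.111111, refl=1.111111·1.000000=1.1111; V=0.000000+1.111111+1.111111=2.2222
k=2 src: inc=1.111111, refl=1.111111·0.777778=0.8642; V=1.111111+1.111111+0.864198=3.0864
k=3 load: inc=0.864198, refl=0.864198·1.000000=0.8642; V=2.222222+0.864198+0.864198=3.9506
k=4 src: inc=0.864198, refl=0.864198·0.777778=0.6722; V=3.086420+0.864198+0.672154=4.6228
k=5 load: inc=0.672154, refl=0.672154·1.000000=0.6722; V=3.950617+0.672154+0.672154=5.2949
k=6 src: inc=0.672154, refl=0.672154·0.777778=0.5228; V=4.622771+0.672154+0.522786=5.8177
k=7 load: inc=0.522786, refl=0.522786·1.000000=0.5228; V=5.294925+0.522786+0.522786=6.3405
k=8 src: inc=0.522786, refl=0.522786·0.777778=0.4066; V=5.817711+0.522786+0.406611=6.7471
k=9 load: inc=0.406611, refl=0.406611·1.000000=0.4066; V=6.340497+0.406611+0.406611=7.1537

0 0 source 1.1111
1 3 load 2.2222
2 6 source 3.0864
3 9 load 3.9506
4 12 source 4.6228
5 15 load 5.2949
6 18 source 5.8177
7 21 load 6.3405
8 24 source 6.7471
9 27 load 7.1537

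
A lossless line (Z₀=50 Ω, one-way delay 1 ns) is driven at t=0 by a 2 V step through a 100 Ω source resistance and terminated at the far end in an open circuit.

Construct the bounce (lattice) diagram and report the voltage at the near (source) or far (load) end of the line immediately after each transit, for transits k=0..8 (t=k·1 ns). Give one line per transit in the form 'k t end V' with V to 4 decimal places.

Γ_L=1.000000, Γ_S=0.333333; launch V₁=2·50/150=0.666667
k=0 src: V=0.6667
k=1 load: inc=0.666667, refl=0.666667·1.000000=0.6667; V=0.000000+0.666667+0.666667=1.3333
k=2 src: inc=0.666667, refl=0.666667·0.333333=0.2222; V=0.666667+0.666667+0.222222=1.5556
k=3 load: inc=0.222222, refl=0.222222·1.000000=0.2222; V=1.333333+0.222222+0.222222=1.7778
k=4 src: inc=0.222222, refl=0.222222·0.333333=0.0741; V=1.555556+0.222222+0.074074=1.8519
k=5 load: inc=0.074074, refl=0.074074·1.000000=0.0741; V=1.777778+0.074074+0.074074=1.9259
k=6 src: inc=0.074074, refl=0.074074·0.333333=0.0247; V=1.851852+0.074074+0.024691=1.9506
k=7 load: inc=0.024691, refl=0.024691·1.000000=0.0247; V=1.925926+0.024691+0.024691=1.9753
k=8 src: inc=0.024691, refl=0.024691·0.333333=0.0082; V=1.950617+0.024691+0.008230=1.9835

0 0 source 0.6667
1 1 load 1.3333
2 2 source 1.5556
3 3 load 1.7778
4 4 source 1.8519
5 5 load 1.9259
6 6 source 1.9506
7 7 load 1.9753
8 8 source 1.9835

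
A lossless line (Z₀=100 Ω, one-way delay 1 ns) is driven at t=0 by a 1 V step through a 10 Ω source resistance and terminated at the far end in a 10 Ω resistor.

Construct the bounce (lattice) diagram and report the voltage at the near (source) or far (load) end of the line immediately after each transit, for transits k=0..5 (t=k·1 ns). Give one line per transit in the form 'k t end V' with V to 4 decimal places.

0 0 source 0.9091
1 1 load 0.1653
2 2 source 0.7739
3 3 load 0.2759
4 4 source 0.6833
5 5 load 0.3500

Γ_L=-0.818182, Γ_S=-0.818182; launch V₁=1·100/110=0.909091
k=0 src: V=0.9091
k=1 load: inc=0.909091, refl=0.909091·-0.818182=-0.7438; V=0.000000+0.909091+-0.743802=0.1653
k=2 src: inc=-0.743802, refl=-0.743802·-0.818182=0.6086; V=0.909091+-0.743802+0.608565=0.7739
k=3 load: inc=0.608565, refl=0.608565·-0.818182=-0.4979; V=0.165289+0.608565+-0.497917=0.2759
k=4 src: inc=-0.497917, refl=-0.497917·-0.818182=0.4074; V=0.773854+-0.497917+0.407386=0.6833
k=5 load: inc=0.407386, refl=0.407386·-0.818182=-0.3333; V=0.275937+0.407386+-0.333316=0.3500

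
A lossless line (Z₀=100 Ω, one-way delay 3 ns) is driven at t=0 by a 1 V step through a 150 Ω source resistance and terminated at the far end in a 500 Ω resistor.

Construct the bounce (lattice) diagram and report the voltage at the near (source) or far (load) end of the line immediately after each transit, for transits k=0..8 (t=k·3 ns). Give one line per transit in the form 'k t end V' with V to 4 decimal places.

0 0 source 0.4000
1 3 load 0.6667
2 6 source 0.7200
3 9 load 0.7556
4 12 source 0.7627
5 15 load 0.7674
6 18 source 0.7684
7 21 load 0.7690
8 24 source 0.7691

Γ_L=0.666667, Γ_S=0.200000; launch V₁=1·100/250=0.400000
k=0 src: V=0.4000
k=1 load: inc=0.400000, refl=0.400000·0.666667=0.2667; V=0.000000+0.400000+0.266667=0.6667
k=2 src: inc=0.266667, refl=0.266667·0.200000=0.0533; V=0.400000+0.266667+0.053333=0.7200
k=3 load: inc=0.053333, refl=0.053333·0.666667=0.0356; V=0.666667+0.053333+0.035556=0.7556
k=4 src: inc=0.035556, refl=0.035556·0.200000=0.0071; V=0.720000+0.035556+0.007111=0.7627
k=5 load: inc=0.007111, refl=0.007111·0.666667=0.0047; V=0.755556+0.007111+0.004741=0.7674
k=6 src: inc=0.004741, refl=0.004741·0.200000=0.0009; V=0.762667+0.004741+0.000948=0.7684
k=7 load: inc=0.000948, refl=0.000948·0.666667=0.0006; V=0.767407+0.000948+0.000632=0.7690
k=8 src: inc=0.000632, refl=0.000632·0.200000=0.0001; V=0.768356+0.000632+0.000126=0.7691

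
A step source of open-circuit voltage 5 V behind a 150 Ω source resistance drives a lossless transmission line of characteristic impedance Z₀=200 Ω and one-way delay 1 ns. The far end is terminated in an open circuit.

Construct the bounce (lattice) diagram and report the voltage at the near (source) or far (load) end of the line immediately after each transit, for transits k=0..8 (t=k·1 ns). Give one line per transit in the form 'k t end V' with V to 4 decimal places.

Γ_L=1.000000, Γ_S=-0.142857; launch V₁=5·200/350=2.857143
k=0 src: V=2.8571
k=1 load: inc=2.857143, refl=2.857143·1.000000=2.8571; V=0.000000+2.857143+2.857143=5.7143
k=2 src: inc=2.857143, refl=2.857143·-0.142857=-0.4082; V=2.857143+2.857143+-0.408163=5.3061
k=3 load: inc=-0.408163, refl=-0.408163·1.000000=-0.4082; V=5.714286+-0.408163+-0.408163=4.8980
k=4 src: inc=-0.408163, refl=-0.408163·-0.142857=0.0583; V=5.306122+-0.408163+0.058309=4.9563
k=5 load: inc=0.058309, refl=0.058309·1.000000=0.0583; V=4.897959+0.058309+0.058309=5.0146
k=6 src: inc=0.058309, refl=0.058309·-0.142857=-0.0083; V=4.956268+0.058309+-0.008330=5.0062
k=7 load: inc=-0.008330, refl=-0.008330·1.000000=-0.0083; V=5.014577+-0.008330+-0.008330=4.9979
k=8 src: inc=-0.008330, refl=-0.008330·-0.142857=0.0012; V=5.006247+-0.008330+0.001190=4.9991

0 0 source 2.8571
1 1 load 5.7143
2 2 source 5.3061
3 3 load 4.8980
4 4 source 4.9563
5 5 load 5.0146
6 6 source 5.0062
7 7 load 4.9979
8 8 source 4.9991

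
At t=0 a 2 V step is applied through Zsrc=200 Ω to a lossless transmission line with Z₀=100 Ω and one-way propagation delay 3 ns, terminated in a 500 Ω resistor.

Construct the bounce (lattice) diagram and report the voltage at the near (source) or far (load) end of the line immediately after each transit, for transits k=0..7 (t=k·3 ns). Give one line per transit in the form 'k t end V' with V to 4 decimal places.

Γ_L=0.666667, Γ_S=0.333333; launch V₁=2·100/300=0.666667
k=0 src: V=0.6667
k=1 load: inc=0.666667, refl=0.666667·0.666667=0.4444; V=0.000000+0.666667+0.444444=1.1111
k=2 src: inc=0.444444, refl=0.444444·0.333333=0.1481; V=0.666667+0.444444+0.148148=1.2593
k=3 load: inc=0.148148, refl=0.148148·0.666667=0.0988; V=1.111111+0.148148+0.098765=1.3580
k=4 src: inc=0.098765, refl=0.098765·0.333333=0.0329; V=1.259259+0.098765+0.032922=1.3909
k=5 load: inc=0.032922, refl=0.032922·0.666667=0.0219; V=1.358025+0.032922+0.021948=1.4129
k=6 src: inc=0.021948, refl=0.021948·0.333333=0.0073; V=1.390947+0.021948+0.007316=1.4202
k=7 load: inc=0.007316, refl=0.007316·0.666667=0.0049; V=1.412894+0.007316+0.004877=1.4251

0 0 source 0.6667
1 3 load 1.1111
2 6 source 1.2593
3 9 load 1.3580
4 12 source 1.3909
5 15 load 1.4129
6 18 source 1.4202
7 21 load 1.4251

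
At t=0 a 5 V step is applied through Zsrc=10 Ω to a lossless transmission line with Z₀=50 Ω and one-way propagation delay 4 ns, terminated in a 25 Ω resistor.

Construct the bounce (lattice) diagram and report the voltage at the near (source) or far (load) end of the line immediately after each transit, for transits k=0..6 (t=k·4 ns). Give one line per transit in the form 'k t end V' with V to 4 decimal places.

Γ_L=-0.333333, Γ_S=-0.666667; launch V₁=5·50/60=4.166667
k=0 src: V=4.1667
k=1 load: inc=4.166667, refl=4.166667·-0.333333=-1.3889; V=0.000000+4.166667+-1.388889=2.7778
k=2 src: inc=-1.388889, refl=-1.388889·-0.666667=0.9259; V=4.166667+-1.388889+0.925926=3.7037
k=3 load: inc=0.925926, refl=0.925926·-0.333333=-0.3086; V=2.777778+0.925926+-0.308642=3.3951
k=4 src: inc=-0.308642, refl=-0.308642·-0.666667=0.2058; V=3.703704+-0.308642+0.205761=3.6008
k=5 load: inc=0.205761, refl=0.205761·-0.333333=-0.0686; V=3.395062+0.205761+-0.068587=3.5322
k=6 src: inc=-0.068587, refl=-0.068587·-0.666667=0.0457; V=3.600823+-0.068587+0.045725=3.5780

0 0 source 4.1667
1 4 load 2.7778
2 8 source 3.7037
3 12 load 3.3951
4 16 source 3.6008
5 20 load 3.5322
6 24 source 3.5780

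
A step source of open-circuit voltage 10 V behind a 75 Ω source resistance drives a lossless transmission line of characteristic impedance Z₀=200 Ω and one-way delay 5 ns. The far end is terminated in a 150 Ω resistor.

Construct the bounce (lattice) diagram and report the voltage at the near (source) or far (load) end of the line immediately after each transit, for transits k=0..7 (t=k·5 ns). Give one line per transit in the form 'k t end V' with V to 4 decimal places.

0 0 source 7.2727
1 5 load 6.2338
2 10 source 6.7060
3 15 load 6.6386
4 20 source 6.6692
5 25 load 6.6648
6 30 source 6.6668
7 35 load 6.6665

Γ_L=-0.142857, Γ_S=-0.454545; launch V₁=10·200/275=7.272727
k=0 src: V=7.2727
k=1 load: inc=7.272727, refl=7.272727·-0.142857=-1.0390; V=0.000000+7.272727+-1.038961=6.2338
k=2 src: inc=-1.038961, refl=-1.038961·-0.454545=0.4723; V=7.272727+-1.038961+0.472255=6.7060
k=3 load: inc=0.472255, refl=0.472255·-0.142857=-0.0675; V=6.233766+0.472255+-0.067465=6.6386
k=4 src: inc=-0.067465, refl=-0.067465·-0.454545=0.0307; V=6.706021+-0.067465+0.030666=6.6692
k=5 load: inc=0.030666, refl=0.030666·-0.142857=-0.0044; V=6.638556+0.030666+-0.004381=6.6648
k=6 src: inc=-0.004381, refl=-0.004381·-0.454545=0.0020; V=6.669222+-0.004381+0.001991=6.6668
k=7 load: inc=0.001991, refl=0.001991·-0.142857=-0.0003; V=6.664841+0.001991+-0.000284=6.6665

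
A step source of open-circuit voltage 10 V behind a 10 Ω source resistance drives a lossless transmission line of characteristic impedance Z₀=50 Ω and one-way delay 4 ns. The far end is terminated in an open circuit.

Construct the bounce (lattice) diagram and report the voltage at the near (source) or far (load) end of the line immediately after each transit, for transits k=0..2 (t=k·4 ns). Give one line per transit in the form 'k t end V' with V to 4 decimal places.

Γ_L=1.000000, Γ_S=-0.666667; launch V₁=10·50/60=8.333333
k=0 src: V=8.3333
k=1 load: inc=8.333333, refl=8.333333·1.000000=8.3333; V=0.000000+8.333333+8.333333=16.6667
k=2 src: inc=8.333333, refl=8.333333·-0.666667=-5.5556; V=8.333333+8.333333+-5.555556=11.1111

0 0 source 8.3333
1 4 load 16.6667
2 8 source 11.1111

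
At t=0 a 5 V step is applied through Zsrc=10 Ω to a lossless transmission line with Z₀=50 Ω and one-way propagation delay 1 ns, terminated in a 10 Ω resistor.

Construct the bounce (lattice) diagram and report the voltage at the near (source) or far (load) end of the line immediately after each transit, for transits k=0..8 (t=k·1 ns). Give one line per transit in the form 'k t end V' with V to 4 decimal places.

Γ_L=-0.666667, Γ_S=-0.666667; launch V₁=5·50/60=4.166667
k=0 src: V=4.1667
k=1 load: inc=4.166667, refl=4.166667·-0.666667=-2.7778; V=0.000000+4.166667+-2.777778=1.3889
k=2 src: inc=-2.777778, refl=-2.777778·-0.666667=1.8519; V=4.166667+-2.777778+1.851852=3.2407
k=3 load: inc=1.851852, refl=1.851852·-0.666667=-1.2346; V=1.388889+1.851852+-1.234568=2.0062
k=4 src: inc=-1.234568, refl=-1.234568·-0.666667=0.8230; V=3.240741+-1.234568+0.823045=2.8292
k=5 load: inc=0.823045, refl=0.823045·-0.666667=-0.5487; V=2.006173+0.823045+-0.548697=2.2805
k=6 src: inc=-0.548697, refl=-0.548697·-0.666667=0.3658; V=2.829218+-0.548697+0.365798=2.6463
k=7 load: inc=0.365798, refl=0.365798·-0.666667=-0.2439; V=2.280521+0.365798+-0.243865=2.4025
k=8 src: inc=-0.243865, refl=-0.243865·-0.666667=0.1626; V=2.646319+-0.243865+0.162577=2.5650

0 0 source 4.1667
1 1 load 1.3889
2 2 source 3.2407
3 3 load 2.0062
4 4 source 2.8292
5 5 load 2.2805
6 6 source 2.6463
7 7 load 2.4025
8 8 source 2.5650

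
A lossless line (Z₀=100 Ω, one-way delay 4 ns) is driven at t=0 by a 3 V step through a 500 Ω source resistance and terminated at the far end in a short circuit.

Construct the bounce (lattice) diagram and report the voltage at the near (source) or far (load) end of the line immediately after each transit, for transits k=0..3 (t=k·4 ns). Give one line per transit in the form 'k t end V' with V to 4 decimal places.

0 0 source 0.5000
1 4 load 0.0000
2 8 source -0.3333
3 12 load 0.0000

Γ_L=-1.000000, Γ_S=0.666667; launch V₁=3·100/600=0.500000
k=0 src: V=0.5000
k=1 load: inc=0.500000, refl=0.500000·-1.000000=-0.5000; V=0.000000+0.500000+-0.500000=0.0000
k=2 src: inc=-0.500000, refl=-0.500000·0.666667=-0.3333; V=0.500000+-0.500000+-0.333333=-0.3333
k=3 load: inc=-0.333333, refl=-0.333333·-1.000000=0.3333; V=0.000000+-0.333333+0.333333=0.0000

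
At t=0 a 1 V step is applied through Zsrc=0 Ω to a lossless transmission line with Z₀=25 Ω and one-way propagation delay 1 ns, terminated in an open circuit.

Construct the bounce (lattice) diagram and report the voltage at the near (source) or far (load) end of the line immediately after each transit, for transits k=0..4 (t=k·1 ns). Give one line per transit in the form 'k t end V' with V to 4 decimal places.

Γ_L=1.000000, Γ_S=-1.000000; launch V₁=1·25/25=1.000000
k=0 src: V=1.0000
k=1 load: inc=1.000000, refl=1.000000·1.000000=1.0000; V=0.000000+1.000000+1.000000=2.0000
k=2 src: inc=1.000000, refl=1.000000·-1.000000=-1.0000; V=1.000000+1.000000+-1.000000=1.0000
k=3 load: inc=-1.000000, refl=-1.000000·1.000000=-1.0000; V=2.000000+-1.000000+-1.000000=0.0000
k=4 src: inc=-1.000000, refl=-1.000000·-1.000000=1.0000; V=1.000000+-1.000000+1.000000=1.0000

0 0 source 1.0000
1 1 load 2.0000
2 2 source 1.0000
3 3 load 0.0000
4 4 source 1.0000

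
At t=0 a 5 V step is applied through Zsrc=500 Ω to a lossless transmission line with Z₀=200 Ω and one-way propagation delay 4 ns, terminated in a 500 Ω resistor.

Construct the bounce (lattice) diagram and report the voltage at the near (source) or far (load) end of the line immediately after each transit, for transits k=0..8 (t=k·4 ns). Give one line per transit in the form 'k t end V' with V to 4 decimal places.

0 0 source 1.4286
1 4 load 2.0408
2 8 source 2.3032
3 12 load 2.4157
4 16 source 2.4639
5 20 load 2.4845
6 24 source 2.4934
7 28 load 2.4972
8 32 source 2.4988

Γ_L=0.428571, Γ_S=0.428571; launch V₁=5·200/700=1.428571
k=0 src: V=1.4286
k=1 load: inc=1.428571, refl=1.428571·0.428571=0.6122; V=0.000000+1.428571+0.612245=2.0408
k=2 src: inc=0.612245, refl=0.612245·0.428571=0.2624; V=1.428571+0.612245+0.262391=2.3032
k=3 load: inc=0.262391, refl=0.262391·0.428571=0.1125; V=2.040816+0.262391+0.112453=2.4157
k=4 src: inc=0.112453, refl=0.112453·0.428571=0.0482; V=2.303207+0.112453+0.048194=2.4639
k=5 load: inc=0.048194, refl=0.048194·0.428571=0.0207; V=2.415660+0.048194+0.020655=2.4845
k=6 src: inc=0.020655, refl=0.020655·0.428571=0.0089; V=2.463854+0.020655+0.008852=2.4934
k=7 load: inc=0.008852, refl=0.008852·0.428571=0.0038; V=2.484509+0.008852+0.003794=2.4972
k=8 src: inc=0.003794, refl=0.003794·0.428571=0.0016; V=2.493361+0.003794+0.001626=2.4988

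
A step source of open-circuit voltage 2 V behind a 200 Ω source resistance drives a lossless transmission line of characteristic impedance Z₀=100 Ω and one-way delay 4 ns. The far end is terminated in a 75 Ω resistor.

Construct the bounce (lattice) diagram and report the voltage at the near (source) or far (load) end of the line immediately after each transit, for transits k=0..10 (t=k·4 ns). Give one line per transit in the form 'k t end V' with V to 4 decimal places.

0 0 source 0.6667
1 4 load 0.5714
2 8 source 0.5397
3 12 load 0.5442
4 16 source 0.5457
5 20 load 0.5455
6 24 source 0.5454
7 28 load 0.5455
8 32 source 0.5455
9 36 load 0.5455
10 40 source 0.5455

Γ_L=-0.142857, Γ_S=0.333333; launch V₁=2·100/300=0.666667
k=0 src: V=0.6667
k=1 load: inc=0.666667, refl=0.666667·-0.142857=-0.0952; V=0.000000+0.666667+-0.095238=0.5714
k=2 src: inc=-0.095238, refl=-0.095238·0.333333=-0.0317; V=0.666667+-0.095238+-0.031746=0.5397
k=3 load: inc=-0.031746, refl=-0.031746·-0.142857=0.0045; V=0.571429+-0.031746+0.004535=0.5442
k=4 src: inc=0.004535, refl=0.004535·0.333333=0.0015; V=0.539683+0.004535+0.001512=0.5457
k=5 load: inc=0.001512, refl=0.001512·-0.142857=-0.0002; V=0.544218+0.001512+-0.000216=0.5455
k=6 src: inc=-0.000216, refl=-0.000216·0.333333=-0.0001; V=0.545729+-0.000216+-0.000072=0.5454
k=7 load: inc=-0.000072, refl=-0.000072·-0.142857=0.0000; V=0.545513+-0.000072+0.000010=0.5455
k=8 src: inc=0.000010, refl=0.000010·0.333333=0.0000; V=0.545441+0.000010+0.000003=0.5455
k=9 load: inc=0.000003, refl=0.000003·-0.142857=-0.0000; V=0.545452+0.000003+-0.000000=0.5455
k=10 src: inc=-0.000000, refl=-0.000000·0.333333=-0.0000; V=0.545455+-0.000000+-0.000000=0.5455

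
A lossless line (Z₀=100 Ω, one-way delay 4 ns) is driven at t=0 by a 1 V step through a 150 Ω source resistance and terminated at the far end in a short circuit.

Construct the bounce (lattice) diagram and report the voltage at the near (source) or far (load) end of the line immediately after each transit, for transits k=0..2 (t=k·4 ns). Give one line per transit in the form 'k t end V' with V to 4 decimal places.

Γ_L=-1.000000, Γ_S=0.200000; launch V₁=1·100/250=0.400000
k=0 src: V=0.4000
k=1 load: inc=0.400000, refl=0.400000·-1.000000=-0.4000; V=0.000000+0.400000+-0.400000=0.0000
k=2 src: inc=-0.400000, refl=-0.400000·0.200000=-0.0800; V=0.400000+-0.400000+-0.080000=-0.0800

0 0 source 0.4000
1 4 load 0.0000
2 8 source -0.0800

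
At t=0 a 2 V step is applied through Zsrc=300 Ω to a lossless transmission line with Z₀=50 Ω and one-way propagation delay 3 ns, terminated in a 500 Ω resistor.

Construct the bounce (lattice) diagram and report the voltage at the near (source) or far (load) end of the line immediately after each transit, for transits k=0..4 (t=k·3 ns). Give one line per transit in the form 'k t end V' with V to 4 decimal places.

0 0 source 0.2857
1 3 load 0.5195
2 6 source 0.6865
3 9 load 0.8231
4 12 source 0.9207

Γ_L=0.818182, Γ_S=0.714286; launch V₁=2·50/350=0.285714
k=0 src: V=0.2857
k=1 load: inc=0.285714, refl=0.285714·0.818182=0.2338; V=0.000000+0.285714+0.233766=0.5195
k=2 src: inc=0.233766, refl=0.233766·0.714286=0.1670; V=0.285714+0.233766+0.166976=0.6865
k=3 load: inc=0.166976, refl=0.166976·0.818182=0.1366; V=0.519481+0.166976+0.136617=0.8231
k=4 src: inc=0.136617, refl=0.136617·0.714286=0.0976; V=0.686456+0.136617+0.097583=0.9207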